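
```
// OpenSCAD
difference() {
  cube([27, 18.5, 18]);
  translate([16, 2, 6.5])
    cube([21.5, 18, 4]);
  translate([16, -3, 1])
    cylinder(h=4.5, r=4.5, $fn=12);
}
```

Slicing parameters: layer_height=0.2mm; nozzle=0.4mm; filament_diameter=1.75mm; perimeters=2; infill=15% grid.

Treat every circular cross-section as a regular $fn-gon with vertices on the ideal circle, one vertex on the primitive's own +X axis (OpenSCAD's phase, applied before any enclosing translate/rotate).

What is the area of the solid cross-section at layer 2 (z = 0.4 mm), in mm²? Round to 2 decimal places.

At z = 0.4 mm: the cube is present — its section is the full 27×18.5 rectangle (area 499.50 mm²); the cube at (16, 2) does not reach this height (z outside [6.5, 10.5]); the cylinder at (16, -3) does not reach this height (z outside [1, 5.5]); Taking the first minus the rest: none of the subtracted shapes is present at this height, so the 27×18.5 cube is unchanged — area = 499.50 mm². Overall, the cross-section is a single solid region. Net area = 499.50 mm².

499.50 mm²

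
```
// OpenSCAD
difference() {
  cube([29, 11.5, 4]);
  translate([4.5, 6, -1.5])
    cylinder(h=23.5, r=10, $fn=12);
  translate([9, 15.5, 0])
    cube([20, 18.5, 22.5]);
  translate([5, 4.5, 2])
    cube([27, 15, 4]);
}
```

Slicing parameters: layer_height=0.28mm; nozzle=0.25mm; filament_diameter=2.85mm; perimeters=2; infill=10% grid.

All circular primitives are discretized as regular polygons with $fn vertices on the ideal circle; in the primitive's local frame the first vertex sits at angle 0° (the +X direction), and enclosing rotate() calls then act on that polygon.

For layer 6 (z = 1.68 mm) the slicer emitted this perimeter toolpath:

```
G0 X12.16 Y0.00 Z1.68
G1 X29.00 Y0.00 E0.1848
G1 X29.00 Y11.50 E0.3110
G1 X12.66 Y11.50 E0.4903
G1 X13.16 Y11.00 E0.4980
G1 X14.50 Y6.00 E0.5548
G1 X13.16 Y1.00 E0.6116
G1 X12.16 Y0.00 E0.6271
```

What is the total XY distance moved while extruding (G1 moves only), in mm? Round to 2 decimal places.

Sum the Euclidean lengths of each G1 segment: total = 57.15 mm.

57.15 mm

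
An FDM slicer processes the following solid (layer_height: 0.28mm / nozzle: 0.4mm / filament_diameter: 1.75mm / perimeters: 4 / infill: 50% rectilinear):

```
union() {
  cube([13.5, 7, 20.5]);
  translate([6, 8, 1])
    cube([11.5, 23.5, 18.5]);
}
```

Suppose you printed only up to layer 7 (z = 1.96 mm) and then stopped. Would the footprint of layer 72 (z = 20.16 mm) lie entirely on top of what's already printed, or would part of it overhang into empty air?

entirely on top

Compare the two slices. At z = 1.96: the cube is present — its section is the full 13.5×7 rectangle (area 94.50 mm²); the 11.5×23.5 cube at (6, 8) contributes its full rectangle (area 270.25 mm²); Combining (union): the 2 present regions are separate (no shared area or edge), so areas and boundary lengths simply add and each stays a separate island — area = 364.75 mm². At z = 20.16: the 13.5×7 cube contributes its full rectangle (area 94.50 mm²); the cube at (6, 8) is not intersected at this z (z outside [1, 19.5]); Merging all regions: only the 13.5×7 cube is present, so the union is just that shape — area = 94.50 mm². Checking containment: the cross-section at z = 20.16 is a subset of the cross-section at z = 1.96.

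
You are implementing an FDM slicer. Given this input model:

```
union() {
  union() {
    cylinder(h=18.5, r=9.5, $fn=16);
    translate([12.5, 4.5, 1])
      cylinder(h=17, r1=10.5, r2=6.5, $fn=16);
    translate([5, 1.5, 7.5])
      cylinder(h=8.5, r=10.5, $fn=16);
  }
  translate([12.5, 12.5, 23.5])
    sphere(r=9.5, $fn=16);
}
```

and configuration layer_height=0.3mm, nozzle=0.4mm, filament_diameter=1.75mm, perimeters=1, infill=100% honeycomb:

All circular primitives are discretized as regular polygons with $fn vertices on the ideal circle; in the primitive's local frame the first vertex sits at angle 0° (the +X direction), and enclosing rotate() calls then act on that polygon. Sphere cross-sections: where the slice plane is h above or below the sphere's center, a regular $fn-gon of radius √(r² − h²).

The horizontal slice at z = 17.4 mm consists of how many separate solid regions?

1

At z = 17.4 mm: the r=9.5 cylinder contributes a regular 16-gon of circumradius 9.5; the cone at (12.5, 4.5) (r1=10.5→r2=6.5) has section circumradius 6.641 here — a regular 16-gon; the cylinder at (5, 1.5) is absent (z outside [7.5, 16]); Merging all regions: the regions partially overlap (shared area 15.54 mm²), so overlapping operands fuse into one piece — 1 connected region; the r=9.5 sphere at (12.5, 12.5) contributes a regular 16-gon of circumradius √(9.5²−6.1²) = 7.283; Combining (union): the regions partially overlap (shared area 44.94 mm²), so overlapping operands fuse into one piece — 1 connected region. The result has 1 disconnected region.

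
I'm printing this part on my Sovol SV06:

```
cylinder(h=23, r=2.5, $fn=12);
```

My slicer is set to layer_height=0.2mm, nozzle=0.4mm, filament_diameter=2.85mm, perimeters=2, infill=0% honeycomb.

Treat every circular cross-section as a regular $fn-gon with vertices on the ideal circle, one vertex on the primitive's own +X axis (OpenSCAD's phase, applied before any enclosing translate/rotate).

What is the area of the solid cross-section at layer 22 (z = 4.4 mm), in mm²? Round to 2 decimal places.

At z = 4.4 mm: the cylinder: section is a regular 12-gon, circumradius r=2.5 (area = (12/2)·2.500²·sin(360°/12) = 18.75 mm²). Overall, the cross-section is a single solid region. Net area = 18.75 mm².

18.75 mm²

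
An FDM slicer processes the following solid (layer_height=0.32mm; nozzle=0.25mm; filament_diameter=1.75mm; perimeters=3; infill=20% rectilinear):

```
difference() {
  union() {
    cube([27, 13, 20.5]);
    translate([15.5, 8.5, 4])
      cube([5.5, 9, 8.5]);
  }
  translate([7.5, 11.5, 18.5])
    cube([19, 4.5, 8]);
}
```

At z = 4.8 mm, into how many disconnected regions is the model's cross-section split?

At z = 4.8 mm: the cube is present — its section is the full 27×13 rectangle; the 5.5×9 cube at (15.5, 8.5) contributes its full rectangle; Combining (union): the regions partially overlap (shared area 24.75 mm²), so overlapping operands fuse into one piece — 1 connected region; the cube at (7.5, 11.5) is not intersected at this z (z outside [18.5, 26.5]); Subtracting the remaining from the first: none of the subtracted shapes is present at this height, so the result so far is unchanged — 1 connected region. The result has 1 disconnected region.

1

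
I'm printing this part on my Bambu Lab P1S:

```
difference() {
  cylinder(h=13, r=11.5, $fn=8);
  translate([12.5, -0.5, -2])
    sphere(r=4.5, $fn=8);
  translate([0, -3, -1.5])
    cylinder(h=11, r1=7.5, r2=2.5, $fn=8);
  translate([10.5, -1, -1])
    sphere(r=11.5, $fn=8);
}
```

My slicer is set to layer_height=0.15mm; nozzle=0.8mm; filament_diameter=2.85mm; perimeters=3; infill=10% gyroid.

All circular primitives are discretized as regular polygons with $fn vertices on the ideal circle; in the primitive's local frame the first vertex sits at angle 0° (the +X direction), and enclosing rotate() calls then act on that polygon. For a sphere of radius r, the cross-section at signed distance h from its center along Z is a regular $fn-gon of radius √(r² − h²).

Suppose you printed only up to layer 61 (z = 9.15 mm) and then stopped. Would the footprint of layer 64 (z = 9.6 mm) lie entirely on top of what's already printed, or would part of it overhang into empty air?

part overhangs

Compare the two slices. At z = 9.15: the r=11.5 cylinder gives a regular 8-gon of circumradius 11.5 (constant along its height) (area = (8/2)·11.500²·sin(360°/8) = 374.06 mm²); the sphere at (12.5, -0.5) is not intersected at this z (|z−center|=11.150 > r=4.5); the cone at (0, -3): at t=0.968 of its height the radius interpolates to r₁+(r₂−r₁)t = 2.659, giving a regular 8-gon of that circumradius (area = (8/2)·2.659²·sin(360°/8) = 20.00 mm²); the r=11.5 sphere at (10.5, -1) slices to a regular 8-gon of circumradius 5.406 (√(r²−h²) with h=10.15 from center) (area = (8/2)·5.406²·sin(360°/8) = 82.67 mm²); Subtracting the remaining from the first: starting from the r=11.5 cylinder (374.06 mm²), the cone at (0, -3) lies wholly inside it (removes its full 20.00 mm² and its 16.28 mm outline becomes a hole wall); the r=11.5 sphere at (10.5, -1) partially overlaps it — only the 40.23 mm² overlap (of its 82.67 mm²) is removed, clipping the outline — area = 313.83 mm². At z = 9.6: the r=11.5 cylinder gives a regular 8-gon of circumradius 11.5 (constant along its height) (area = (8/2)·11.500²·sin(360°/8) = 374.06 mm²); the sphere at (12.5, -0.5) is not intersected at this z (|z−center|=11.600 > r=4.5); the cone at (0, -3) is not intersected at this z (z outside [-1.5, 9.5]); the r=11.5 sphere at (10.5, -1) contributes a regular 8-gon of circumradius √(11.5²−10.6²) = 4.460 (area = (8/2)·4.460²·sin(360°/8) = 56.26 mm²); Subtracting the remaining from the first: starting from the r=11.5 cylinder (374.06 mm²), the r=11.5 sphere at (10.5, -1) partially overlaps it — only the 28.71 mm² overlap (of its 56.26 mm²) is removed, clipping the outline — area = 345.35 mm². Checking containment: at z = 9.6 the cross-section extends beyond the z = 9.15 cross-section by about 31.52 mm².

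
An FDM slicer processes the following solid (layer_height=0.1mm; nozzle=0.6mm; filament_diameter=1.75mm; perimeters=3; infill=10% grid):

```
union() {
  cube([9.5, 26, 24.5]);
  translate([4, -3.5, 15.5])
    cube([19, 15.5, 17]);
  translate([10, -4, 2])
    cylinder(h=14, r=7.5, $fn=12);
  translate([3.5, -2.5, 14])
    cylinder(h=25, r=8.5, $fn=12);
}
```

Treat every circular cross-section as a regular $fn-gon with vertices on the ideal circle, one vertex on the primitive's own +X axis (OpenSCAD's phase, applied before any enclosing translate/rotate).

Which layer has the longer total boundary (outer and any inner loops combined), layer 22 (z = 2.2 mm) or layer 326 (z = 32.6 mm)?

layer 22 (z = 2.2 mm)

Layer 22 (z = 2.2): the cube (footprint 9.5×26) is included at this height (perimeter 71.00 mm); the cube at (4, -3.5) is not intersected at this z (z outside [15.5, 32.5]); the r=7.5 cylinder at (10, -4) contributes a regular 12-gon of circumradius 7.5 (perimeter = 2·12·7.500·sin(180°/12) = 46.59 mm); the cylinder at (3.5, -2.5) is absent (z outside [14, 39]); Combining (union): the regions partially overlap (shared area 12.64 mm²), so the edge portions inside another operand are dropped and the merged outline is re-measured after clipping — boundary = 101.58 mm. So its perimeter = 101.58 mm. Layer 326 (z = 32.6): the cube is not intersected at this z (z outside [0, 24.5]); the cube at (4, -3.5) does not reach this height (z outside [15.5, 32.5]); the cylinder at (10, -4) is not intersected at this z (z outside [2, 16]); the r=8.5 cylinder at (3.5, -2.5) contributes a regular 12-gon of circumradius 8.5 (perimeter = 2·12·8.500·sin(180°/12) = 52.80 mm); Merging all regions: only the r=8.5 cylinder at (3.5, -2.5) is present, so the union is just that shape — boundary = 52.80 mm. So its perimeter = 52.80 mm. Layer 22 is larger (101.58 vs 52.80 mm).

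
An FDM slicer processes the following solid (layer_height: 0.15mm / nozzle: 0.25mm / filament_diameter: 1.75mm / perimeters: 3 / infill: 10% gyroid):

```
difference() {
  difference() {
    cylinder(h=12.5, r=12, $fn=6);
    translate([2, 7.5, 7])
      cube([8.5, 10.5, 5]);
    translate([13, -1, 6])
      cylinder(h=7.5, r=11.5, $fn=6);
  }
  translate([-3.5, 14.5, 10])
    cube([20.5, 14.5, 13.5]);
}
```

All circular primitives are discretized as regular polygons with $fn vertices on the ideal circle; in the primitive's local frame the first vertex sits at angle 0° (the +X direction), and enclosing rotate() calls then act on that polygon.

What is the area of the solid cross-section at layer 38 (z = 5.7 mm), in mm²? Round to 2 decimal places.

At z = 5.7 mm: the r=12 cylinder gives a regular 6-gon of circumradius 12 (constant along its height) (area = (6/2)·12.000²·sin(360°/6) = 374.12 mm²); the cube at (2, 7.5) is not intersected at this z (z outside [7, 12]); the cylinder at (13, -1) does not reach this height (z outside [6, 13.5]); Subtracting the remaining from the first: none of the subtracted shapes is present at this height, so the r=12 cylinder is unchanged — area = 374.12 mm²; the cube at (-3.5, 14.5) is absent (z outside [10, 23.5]); Taking the first minus the rest: none of the subtracted shapes is present at this height, so the result so far is unchanged — area = 374.12 mm². Overall, the cross-section is a single solid region. Net area = 374.12 mm².

374.12 mm²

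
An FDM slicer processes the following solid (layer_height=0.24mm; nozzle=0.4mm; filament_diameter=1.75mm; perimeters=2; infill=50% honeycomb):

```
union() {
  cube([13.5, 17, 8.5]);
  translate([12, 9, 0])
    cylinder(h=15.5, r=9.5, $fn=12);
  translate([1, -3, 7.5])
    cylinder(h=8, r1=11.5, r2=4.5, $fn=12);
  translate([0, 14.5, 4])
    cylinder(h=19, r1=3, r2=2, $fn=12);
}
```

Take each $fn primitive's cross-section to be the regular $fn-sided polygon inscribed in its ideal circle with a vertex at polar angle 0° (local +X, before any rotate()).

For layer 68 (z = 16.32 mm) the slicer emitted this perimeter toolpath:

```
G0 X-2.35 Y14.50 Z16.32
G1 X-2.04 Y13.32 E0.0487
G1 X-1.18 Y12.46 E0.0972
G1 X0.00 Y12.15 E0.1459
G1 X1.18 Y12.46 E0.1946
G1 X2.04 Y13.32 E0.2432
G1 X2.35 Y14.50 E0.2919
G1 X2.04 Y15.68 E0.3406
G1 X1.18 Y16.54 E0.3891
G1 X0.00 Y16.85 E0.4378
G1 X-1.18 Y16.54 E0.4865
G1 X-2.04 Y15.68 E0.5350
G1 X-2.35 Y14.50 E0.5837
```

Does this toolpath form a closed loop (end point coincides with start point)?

yes

Start point (G0): (-2.35, 14.50). End point (last G1): the path returns to the start — closed.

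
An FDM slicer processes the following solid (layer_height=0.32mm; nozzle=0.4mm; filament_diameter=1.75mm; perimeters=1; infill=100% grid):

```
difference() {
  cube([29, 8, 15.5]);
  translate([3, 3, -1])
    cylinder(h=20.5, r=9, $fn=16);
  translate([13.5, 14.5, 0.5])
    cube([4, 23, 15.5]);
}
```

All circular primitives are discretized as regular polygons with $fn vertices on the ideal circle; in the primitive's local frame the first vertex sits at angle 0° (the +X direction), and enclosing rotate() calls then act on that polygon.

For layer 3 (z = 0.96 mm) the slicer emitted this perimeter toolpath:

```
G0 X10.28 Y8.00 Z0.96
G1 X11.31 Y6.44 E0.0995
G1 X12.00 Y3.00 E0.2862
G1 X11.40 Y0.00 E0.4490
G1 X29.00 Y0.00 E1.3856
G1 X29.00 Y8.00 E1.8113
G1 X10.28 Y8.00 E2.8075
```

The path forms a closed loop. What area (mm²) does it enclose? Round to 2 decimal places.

139.97 mm²

Apply the shoelace formula to the sequence of (X, Y) vertices; enclosed area = 139.97 mm².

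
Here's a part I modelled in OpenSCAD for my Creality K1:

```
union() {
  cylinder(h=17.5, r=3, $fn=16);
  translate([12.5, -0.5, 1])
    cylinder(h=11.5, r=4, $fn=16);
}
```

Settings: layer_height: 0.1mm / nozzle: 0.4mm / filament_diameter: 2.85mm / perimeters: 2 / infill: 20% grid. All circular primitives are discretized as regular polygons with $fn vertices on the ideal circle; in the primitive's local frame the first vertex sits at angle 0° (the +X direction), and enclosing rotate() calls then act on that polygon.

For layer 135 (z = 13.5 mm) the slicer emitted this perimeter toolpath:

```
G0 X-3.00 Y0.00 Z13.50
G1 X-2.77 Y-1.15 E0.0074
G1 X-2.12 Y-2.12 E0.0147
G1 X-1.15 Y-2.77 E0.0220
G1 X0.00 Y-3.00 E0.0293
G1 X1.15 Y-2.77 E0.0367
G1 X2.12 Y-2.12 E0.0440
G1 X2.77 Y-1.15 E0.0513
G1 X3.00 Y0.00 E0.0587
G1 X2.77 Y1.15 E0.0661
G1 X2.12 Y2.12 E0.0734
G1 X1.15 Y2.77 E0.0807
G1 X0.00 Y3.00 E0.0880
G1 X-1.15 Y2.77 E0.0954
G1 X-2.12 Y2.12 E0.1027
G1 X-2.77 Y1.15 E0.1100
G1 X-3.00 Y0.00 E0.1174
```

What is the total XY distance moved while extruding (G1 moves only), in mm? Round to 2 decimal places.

Sum the Euclidean lengths of each G1 segment: total = 18.72 mm.

18.72 mm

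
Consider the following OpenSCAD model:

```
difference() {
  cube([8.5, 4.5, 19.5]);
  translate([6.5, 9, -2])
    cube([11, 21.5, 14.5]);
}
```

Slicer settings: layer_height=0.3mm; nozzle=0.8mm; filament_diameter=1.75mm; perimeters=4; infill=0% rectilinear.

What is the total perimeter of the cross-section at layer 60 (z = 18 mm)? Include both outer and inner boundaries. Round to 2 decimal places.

At z = 18 mm: the 8.5×4.5 cube contributes its full rectangle (perimeter 26.00 mm); the cube at (6.5, 9) is not intersected at this z (z outside [-2, 12.5]); Taking the first minus the rest: none of the subtracted shapes is present at this height, so the 8.5×4.5 cube is unchanged — boundary = 26.00 mm. Overall, the cross-section is a single solid region. Total boundary length (outer) = 26.00 mm.

26.00 mm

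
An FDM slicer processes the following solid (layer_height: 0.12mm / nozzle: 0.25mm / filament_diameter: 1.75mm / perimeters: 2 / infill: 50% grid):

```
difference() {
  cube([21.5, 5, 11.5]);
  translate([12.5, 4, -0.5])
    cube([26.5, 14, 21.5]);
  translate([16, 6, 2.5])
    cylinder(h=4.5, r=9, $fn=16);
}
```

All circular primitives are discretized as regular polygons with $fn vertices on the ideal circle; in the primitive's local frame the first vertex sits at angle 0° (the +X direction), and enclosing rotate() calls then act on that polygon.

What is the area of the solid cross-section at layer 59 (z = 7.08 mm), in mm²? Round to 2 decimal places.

98.50 mm²

At z = 7.08 mm: the 21.5×5 cube contributes its full rectangle (area 107.50 mm²); the 26.5×14 cube at (12.5, 4) contributes its full rectangle (area 371.00 mm²); the cylinder at (16, 6) is absent (z outside [2.5, 7]); After the difference (first − rest): starting from the 21.5×5 cube (107.50 mm²), the 26.5×14 cube at (12.5, 4) partially overlaps it — only the 9.00 mm² overlap (of its 371.00 mm²) is removed, clipping the outline — area = 98.50 mm². Overall, the cross-section is a single solid region. Net area = 98.50 mm².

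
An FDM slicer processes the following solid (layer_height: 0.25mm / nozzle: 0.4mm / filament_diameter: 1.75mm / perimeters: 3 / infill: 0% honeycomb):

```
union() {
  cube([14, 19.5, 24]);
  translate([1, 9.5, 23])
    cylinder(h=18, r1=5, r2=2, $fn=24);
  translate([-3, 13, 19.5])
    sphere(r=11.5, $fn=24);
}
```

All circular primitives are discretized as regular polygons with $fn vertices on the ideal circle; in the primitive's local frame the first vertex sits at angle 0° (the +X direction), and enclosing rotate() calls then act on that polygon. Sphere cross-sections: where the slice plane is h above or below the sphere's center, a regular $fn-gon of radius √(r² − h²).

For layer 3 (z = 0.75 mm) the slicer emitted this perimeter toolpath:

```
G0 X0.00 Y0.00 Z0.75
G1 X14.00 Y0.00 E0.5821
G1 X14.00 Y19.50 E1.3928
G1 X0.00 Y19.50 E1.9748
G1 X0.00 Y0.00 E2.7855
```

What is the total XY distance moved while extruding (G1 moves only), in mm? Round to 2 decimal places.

Sum the Euclidean lengths of each G1 segment: total = 67.00 mm.

67.00 mm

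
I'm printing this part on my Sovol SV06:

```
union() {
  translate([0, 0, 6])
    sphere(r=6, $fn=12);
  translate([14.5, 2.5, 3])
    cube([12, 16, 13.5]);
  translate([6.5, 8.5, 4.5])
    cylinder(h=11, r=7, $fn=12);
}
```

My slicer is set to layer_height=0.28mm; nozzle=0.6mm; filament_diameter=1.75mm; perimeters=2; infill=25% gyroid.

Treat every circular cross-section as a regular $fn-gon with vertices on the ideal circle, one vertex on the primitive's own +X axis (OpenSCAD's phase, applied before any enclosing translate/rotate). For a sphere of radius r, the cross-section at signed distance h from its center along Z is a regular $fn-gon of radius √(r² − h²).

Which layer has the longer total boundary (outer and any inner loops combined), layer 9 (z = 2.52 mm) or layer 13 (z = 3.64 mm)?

Layer 9 (z = 2.52): the r=6 sphere contributes a regular 12-gon of circumradius √(6²−3.48²) = 4.888 (perimeter = 2·12·4.888·sin(180°/12) = 30.36 mm); the cube at (14.5, 2.5) is not intersected at this z (z outside [3, 16.5]); the cylinder at (6.5, 8.5) is not intersected at this z (z outside [4.5, 15.5]); Merging all regions: only the r=6 sphere is present, so the union is just that shape — boundary = 30.36 mm. So its perimeter = 30.36 mm. Layer 13 (z = 3.64): the r=6 sphere contributes a regular 12-gon of circumradius √(6²−2.36²) = 5.516 (perimeter = 2·12·5.516·sin(180°/12) = 34.27 mm); the 12×16 cube at (14.5, 2.5) contributes its full rectangle (perimeter 56.00 mm); the cylinder at (6.5, 8.5) is absent (z outside [4.5, 15.5]); Taking the union: the 2 present regions are separate (no shared area or edge), so areas and boundary lengths simply add and each stays a separate island — boundary = 90.27 mm. So its perimeter = 90.27 mm. Layer 13 is larger (90.27 vs 30.36 mm).

layer 13 (z = 3.64 mm)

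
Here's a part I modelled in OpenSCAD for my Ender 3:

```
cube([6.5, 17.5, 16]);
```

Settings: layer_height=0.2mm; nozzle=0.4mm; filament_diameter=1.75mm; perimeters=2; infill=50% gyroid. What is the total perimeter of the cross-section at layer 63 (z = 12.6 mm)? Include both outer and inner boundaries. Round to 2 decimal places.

48.00 mm

At z = 12.6 mm: the cube is present — its section is the full 6.5×17.5 rectangle (perimeter 48.00 mm). Overall, the cross-section is a single solid region. Total boundary length (outer) = 48.00 mm.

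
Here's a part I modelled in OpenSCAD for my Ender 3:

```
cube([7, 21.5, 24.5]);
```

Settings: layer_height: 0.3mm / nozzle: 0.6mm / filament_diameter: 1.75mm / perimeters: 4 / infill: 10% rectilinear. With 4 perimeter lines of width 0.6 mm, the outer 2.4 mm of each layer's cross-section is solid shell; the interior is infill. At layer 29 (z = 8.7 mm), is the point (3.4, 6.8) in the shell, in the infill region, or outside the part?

infill

At z = 8.7 mm: the cube is present — its section is the full 7×21.5 rectangle. Overall, the cross-section is a single solid region. The nearest boundary edge runs (0.00, 21.50)→(0.00, 0.00); distance from the point to it = 3.40 mm. The point is inside the cross-section and 3.40 mm from the nearest boundary — more than the 2.4 mm shell width (4 × 0.6), so it's in the infill interior.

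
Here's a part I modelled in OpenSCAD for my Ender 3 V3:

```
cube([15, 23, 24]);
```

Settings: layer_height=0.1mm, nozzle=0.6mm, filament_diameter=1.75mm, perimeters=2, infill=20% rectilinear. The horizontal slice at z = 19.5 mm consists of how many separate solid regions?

At z = 19.5 mm: the cube (footprint 15×23) is included at this height. The result has 1 disconnected region.

1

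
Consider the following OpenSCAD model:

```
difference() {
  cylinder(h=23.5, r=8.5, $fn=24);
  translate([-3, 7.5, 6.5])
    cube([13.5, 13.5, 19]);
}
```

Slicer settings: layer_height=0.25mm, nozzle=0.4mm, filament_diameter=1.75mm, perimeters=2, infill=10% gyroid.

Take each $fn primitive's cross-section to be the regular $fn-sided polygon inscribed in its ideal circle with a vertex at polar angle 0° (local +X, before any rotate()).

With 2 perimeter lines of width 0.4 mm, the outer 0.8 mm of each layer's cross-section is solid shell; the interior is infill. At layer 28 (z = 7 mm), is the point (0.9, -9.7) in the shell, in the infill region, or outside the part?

At z = 7 mm: the r=8.5 cylinder gives a regular 24-gon of circumradius 8.5 (constant along its height); the 13.5×13.5 cube at (-3, 7.5) contributes its full rectangle; After the difference (first − rest): starting from the r=8.5 cylinder, the 13.5×13.5 cube at (-3, 7.5) partially overlaps it — only the 4.81 mm² overlap (of its 182.25 mm²) is removed, clipping the outline — 1 connected region. Overall, the cross-section is a single solid region. The nearest boundary edge runs (2.20, -8.21)→(-0.00, -8.50); distance from the point to it = 1.31 mm. The point is not inside any of the regions above, so it lies outside the cross-section (1.31 mm from the nearest boundary).

outside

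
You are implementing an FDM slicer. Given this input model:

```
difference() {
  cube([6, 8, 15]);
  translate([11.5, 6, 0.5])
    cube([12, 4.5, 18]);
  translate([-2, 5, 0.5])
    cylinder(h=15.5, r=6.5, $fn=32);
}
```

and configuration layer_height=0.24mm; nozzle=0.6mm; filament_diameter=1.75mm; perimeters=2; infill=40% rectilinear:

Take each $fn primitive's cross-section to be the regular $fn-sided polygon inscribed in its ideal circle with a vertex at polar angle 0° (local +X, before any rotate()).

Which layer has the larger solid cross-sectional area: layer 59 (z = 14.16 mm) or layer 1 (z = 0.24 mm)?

Layer 59 (z = 14.16): the 6×8 cube contributes its full rectangle (area 48.00 mm²); the cube at (11.5, 6) is present — its section is the full 12×4.5 rectangle (area 54.00 mm²); the r=6.5 cylinder at (-2, 5) gives a regular 32-gon of circumradius 6.5 (constant along its height) (area = (32/2)·6.500²·sin(360°/32) = 131.88 mm²); Subtracting the remaining from the first: starting from the 6×8 cube (48.00 mm²), the 12×4.5 cube at (11.5, 6) misses the remaining region (no effect); the r=6.5 cylinder at (-2, 5) partially overlaps it — only the 31.52 mm² overlap (of its 131.88 mm²) is removed, clipping the outline — area = 16.48 mm². So its area = 16.48 mm². Layer 1 (z = 0.24): the cube (footprint 6×8) is included at this height (area 48.00 mm²); the cube at (11.5, 6) is absent (z outside [0.5, 18.5]); the cylinder at (-2, 5) is not intersected at this z (z outside [0.5, 16]); Taking the first minus the rest: none of the subtracted shapes is present at this height, so the 6×8 cube is unchanged — area = 48.00 mm². So its area = 48.00 mm². Layer 1 is larger (48.00 vs 16.48 mm²).

layer 1 (z = 0.24 mm)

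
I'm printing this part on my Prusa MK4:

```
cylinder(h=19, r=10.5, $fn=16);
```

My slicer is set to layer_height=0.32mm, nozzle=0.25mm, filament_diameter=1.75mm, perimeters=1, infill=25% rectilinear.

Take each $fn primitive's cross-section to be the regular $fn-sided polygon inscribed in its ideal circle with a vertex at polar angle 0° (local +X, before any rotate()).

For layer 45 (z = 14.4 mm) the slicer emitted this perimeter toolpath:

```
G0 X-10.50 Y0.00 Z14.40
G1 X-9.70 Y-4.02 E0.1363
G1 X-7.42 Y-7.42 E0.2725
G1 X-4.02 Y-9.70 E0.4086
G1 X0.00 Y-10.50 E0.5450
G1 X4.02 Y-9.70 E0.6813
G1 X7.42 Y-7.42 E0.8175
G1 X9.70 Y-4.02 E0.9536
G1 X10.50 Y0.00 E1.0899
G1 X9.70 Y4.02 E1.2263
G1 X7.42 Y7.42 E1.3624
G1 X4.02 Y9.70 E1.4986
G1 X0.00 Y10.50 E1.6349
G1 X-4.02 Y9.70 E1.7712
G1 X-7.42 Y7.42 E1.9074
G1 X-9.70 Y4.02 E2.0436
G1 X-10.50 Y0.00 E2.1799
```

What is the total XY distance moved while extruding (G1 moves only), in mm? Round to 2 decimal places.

Sum the Euclidean lengths of each G1 segment: total = 65.54 mm.

65.54 mm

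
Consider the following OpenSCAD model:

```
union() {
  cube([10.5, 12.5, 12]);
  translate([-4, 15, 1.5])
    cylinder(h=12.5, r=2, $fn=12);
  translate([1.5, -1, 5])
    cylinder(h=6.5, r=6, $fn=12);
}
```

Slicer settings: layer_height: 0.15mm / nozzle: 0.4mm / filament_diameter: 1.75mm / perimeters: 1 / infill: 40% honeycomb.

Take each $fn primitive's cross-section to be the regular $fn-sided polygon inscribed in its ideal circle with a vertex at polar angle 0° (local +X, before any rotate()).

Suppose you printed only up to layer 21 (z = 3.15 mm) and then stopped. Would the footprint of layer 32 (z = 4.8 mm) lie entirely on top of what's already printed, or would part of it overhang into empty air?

entirely on top

Compare the two slices. At z = 3.15: the 10.5×12.5 cube contributes its full rectangle (area 131.25 mm²); the r=2 cylinder at (-4, 15) gives a regular 12-gon of circumradius 2 (constant along its height) (area = (12/2)·2.000²·sin(360°/12) = 12.00 mm²); the cylinder at (1.5, -1) does not reach this height (z outside [5, 11.5]); Taking the union: the 2 present regions are separate (no shared area or edge), so areas and boundary lengths simply add and each stays a separate island — area = 143.25 mm². At z = 4.8: the 10.5×12.5 cube contributes its full rectangle (area 131.25 mm²); the r=2 cylinder at (-4, 15) contributes a regular 12-gon of circumradius 2 (area = (12/2)·2.000²·sin(360°/12) = 12.00 mm²); the cylinder at (1.5, -1) is not intersected at this z (z outside [5, 11.5]); Merging all regions: the 2 present regions are separate (no shared area or edge), so areas and boundary lengths simply add and each stays a separate island — area = 143.25 mm². Checking containment: the cross-section at z = 4.8 is a subset of the cross-section at z = 3.15.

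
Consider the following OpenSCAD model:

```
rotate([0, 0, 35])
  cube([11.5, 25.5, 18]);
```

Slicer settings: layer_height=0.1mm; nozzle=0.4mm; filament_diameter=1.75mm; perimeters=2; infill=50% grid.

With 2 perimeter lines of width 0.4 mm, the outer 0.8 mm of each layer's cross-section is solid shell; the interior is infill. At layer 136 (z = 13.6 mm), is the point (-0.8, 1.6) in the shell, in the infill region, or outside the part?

shell

At z = 13.6 mm: the cube is present — its section is the full 11.5×25.5 rectangle; (whole slice rotated 35° about Z — lengths, areas and connectivity unchanged). Overall, the cross-section is a single solid region. Undo the 35° rotation: the query point maps to (0.262, 1.770) in the un-rotated model frame. The nearest boundary edge runs (0.00, 25.50)→(0.00, 0.00); distance from the point to it = 0.26 mm. The point is inside the cross-section, 0.26 mm from the nearest boundary — within the 0.8 mm shell band (2 × 0.4).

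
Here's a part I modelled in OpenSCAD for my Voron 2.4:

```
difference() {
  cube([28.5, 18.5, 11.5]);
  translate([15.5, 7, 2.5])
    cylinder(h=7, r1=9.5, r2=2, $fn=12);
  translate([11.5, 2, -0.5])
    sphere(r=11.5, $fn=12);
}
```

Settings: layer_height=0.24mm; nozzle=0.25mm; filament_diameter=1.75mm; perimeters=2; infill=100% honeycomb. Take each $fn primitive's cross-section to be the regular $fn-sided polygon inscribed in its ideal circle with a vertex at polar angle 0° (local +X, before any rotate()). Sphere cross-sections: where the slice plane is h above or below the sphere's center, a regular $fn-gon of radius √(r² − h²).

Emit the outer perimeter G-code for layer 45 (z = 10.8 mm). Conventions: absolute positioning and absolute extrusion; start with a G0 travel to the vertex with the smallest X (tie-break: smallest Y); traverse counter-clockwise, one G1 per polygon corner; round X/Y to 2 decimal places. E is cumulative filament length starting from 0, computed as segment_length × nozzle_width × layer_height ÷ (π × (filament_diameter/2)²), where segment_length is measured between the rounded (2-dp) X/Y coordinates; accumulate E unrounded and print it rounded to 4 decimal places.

At z = 10.8 mm: the cube (footprint 28.5×18.5) is included at this height; the cone at (15.5, 7) does not reach this height (z outside [2.5, 9.5]); the r=11.5 sphere at (11.5, 2) slices to a regular 12-gon of circumradius 2.135 (√(r²−h²) with h=11.3 from center); Subtracting the remaining from the first: starting from the 28.5×18.5 cube, the r=11.5 sphere at (11.5, 2) partially overlaps it — only the 13.61 mm² overlap (of its 13.68 mm²) is removed, clipping the outline — 1 connected region. The outline is a single polygon with 17 vertices. Extrusion per mm of travel: 0.25 × 0.24 / (π × 0.875²) = 0.024945. Accumulating E over each segment gives final E = 2.6243.

G0 X0.00 Y0.00 Z10.80
G1 X10.99 Y0.00 E0.2741
G1 X10.43 Y0.15 E0.2886
G1 X9.65 Y0.93 E0.3161
G1 X9.36 Y2.00 E0.3438
G1 X9.65 Y3.07 E0.3714
G1 X10.43 Y3.85 E0.3989
G1 X11.50 Y4.14 E0.4266
G1 X12.57 Y3.85 E0.4543
G1 X13.35 Y3.07 E0.4818
G1 X13.64 Y2.00 E0.5094
G1 X13.35 Y0.93 E0.5371
G1 X12.57 Y0.15 E0.5646
G1 X12.01 Y0.00 E0.5791
G1 X28.50 Y0.00 E0.9904
G1 X28.50 Y18.50 E1.4519
G1 X0.00 Y18.50 E2.1628
G1 X0.00 Y0.00 E2.6243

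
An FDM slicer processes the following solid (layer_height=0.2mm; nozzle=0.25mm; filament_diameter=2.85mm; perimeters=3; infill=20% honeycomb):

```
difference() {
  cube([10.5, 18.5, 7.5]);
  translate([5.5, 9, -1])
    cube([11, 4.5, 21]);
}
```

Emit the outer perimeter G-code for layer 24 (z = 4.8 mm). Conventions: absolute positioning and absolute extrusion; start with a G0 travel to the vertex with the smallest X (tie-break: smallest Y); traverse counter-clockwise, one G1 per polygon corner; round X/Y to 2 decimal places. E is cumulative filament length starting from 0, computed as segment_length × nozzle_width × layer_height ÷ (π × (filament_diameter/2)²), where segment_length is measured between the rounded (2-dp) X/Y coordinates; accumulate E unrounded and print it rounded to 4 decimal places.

At z = 4.8 mm: the 10.5×18.5 cube contributes its full rectangle; the cube at (5.5, 9) is present — its section is the full 11×4.5 rectangle; Subtracting the remaining from the first: starting from the 10.5×18.5 cube, the 11×4.5 cube at (5.5, 9) partially overlaps it — only the 22.50 mm² overlap (of its 49.50 mm²) is removed, clipping the outline — 1 connected region. The outline is a single polygon with 8 vertices. Extrusion per mm of travel: 0.25 × 0.2 / (π × 1.425²) = 0.007838. Accumulating E over each segment gives final E = 0.5330.

G0 X0.00 Y0.00 Z4.80
G1 X10.50 Y0.00 E0.0823
G1 X10.50 Y9.00 E0.1528
G1 X5.50 Y9.00 E0.1920
G1 X5.50 Y13.50 E0.2273
G1 X10.50 Y13.50 E0.2665
G1 X10.50 Y18.50 E0.3057
G1 X0.00 Y18.50 E0.3880
G1 X0.00 Y0.00 E0.5330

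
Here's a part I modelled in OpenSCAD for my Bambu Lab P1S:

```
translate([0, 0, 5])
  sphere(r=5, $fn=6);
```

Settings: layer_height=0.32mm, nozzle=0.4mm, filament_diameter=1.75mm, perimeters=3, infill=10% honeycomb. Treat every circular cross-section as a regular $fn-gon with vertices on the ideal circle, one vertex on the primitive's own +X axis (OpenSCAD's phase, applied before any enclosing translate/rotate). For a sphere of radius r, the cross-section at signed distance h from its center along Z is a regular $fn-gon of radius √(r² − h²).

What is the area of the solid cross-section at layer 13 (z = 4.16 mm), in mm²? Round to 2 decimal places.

63.12 mm²

At z = 4.16 mm: the sphere: section is a regular 6-gon, circumradius = √(r²−h²) = √(5²−0.84²) = 4.929 (area = (6/2)·4.929²·sin(360°/6) = 63.12 mm²). Overall, the cross-section is a single solid region. Net area = 63.12 mm².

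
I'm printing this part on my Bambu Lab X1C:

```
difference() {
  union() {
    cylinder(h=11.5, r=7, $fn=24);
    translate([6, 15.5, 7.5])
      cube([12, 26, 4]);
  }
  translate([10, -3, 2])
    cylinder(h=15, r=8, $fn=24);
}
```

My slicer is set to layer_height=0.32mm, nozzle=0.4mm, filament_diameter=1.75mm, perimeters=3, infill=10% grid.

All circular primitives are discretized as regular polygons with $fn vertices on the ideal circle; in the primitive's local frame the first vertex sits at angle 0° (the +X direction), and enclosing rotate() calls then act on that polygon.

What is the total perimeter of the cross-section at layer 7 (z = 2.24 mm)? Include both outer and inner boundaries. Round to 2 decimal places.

At z = 2.24 mm: the cylinder: section is a regular 24-gon, circumradius r=7 (perimeter = 2·24·7.000·sin(180°/24) = 43.86 mm); the cube at (6, 15.5) does not reach this height (z outside [7.5, 11.5]); Combining (union): only the r=7 cylinder is present, so the union is just that shape — boundary = 43.86 mm; the r=8 cylinder at (10, -3) contributes a regular 24-gon of circumradius 8 (perimeter = 2·24·8.000·sin(180°/24) = 50.12 mm); Taking the first minus the rest: starting from the result so far, the r=8 cylinder at (10, -3) partially overlaps it — only the 32.75 mm² overlap (of its 198.77 mm²) is removed, clipping the outline — boundary = 43.38 mm. Overall, the cross-section is a single solid region. Total boundary length (outer) = 43.38 mm.

43.38 mm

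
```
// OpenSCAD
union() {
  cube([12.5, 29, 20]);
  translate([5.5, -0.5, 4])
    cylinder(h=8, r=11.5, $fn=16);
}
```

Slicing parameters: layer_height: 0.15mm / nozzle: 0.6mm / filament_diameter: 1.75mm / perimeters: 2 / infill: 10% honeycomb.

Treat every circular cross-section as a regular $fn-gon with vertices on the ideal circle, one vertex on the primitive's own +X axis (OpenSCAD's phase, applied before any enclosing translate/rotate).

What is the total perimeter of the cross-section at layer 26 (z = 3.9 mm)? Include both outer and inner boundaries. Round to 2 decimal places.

83.00 mm

At z = 3.9 mm: the cube (footprint 12.5×29) is included at this height (perimeter 83.00 mm); the cylinder at (5.5, -0.5) is not intersected at this z (z outside [4, 12]); Taking the union: only the 12.5×29 cube is present, so the union is just that shape — boundary = 83.00 mm. Overall, the cross-section is a single solid region. Total boundary length (outer) = 83.00 mm.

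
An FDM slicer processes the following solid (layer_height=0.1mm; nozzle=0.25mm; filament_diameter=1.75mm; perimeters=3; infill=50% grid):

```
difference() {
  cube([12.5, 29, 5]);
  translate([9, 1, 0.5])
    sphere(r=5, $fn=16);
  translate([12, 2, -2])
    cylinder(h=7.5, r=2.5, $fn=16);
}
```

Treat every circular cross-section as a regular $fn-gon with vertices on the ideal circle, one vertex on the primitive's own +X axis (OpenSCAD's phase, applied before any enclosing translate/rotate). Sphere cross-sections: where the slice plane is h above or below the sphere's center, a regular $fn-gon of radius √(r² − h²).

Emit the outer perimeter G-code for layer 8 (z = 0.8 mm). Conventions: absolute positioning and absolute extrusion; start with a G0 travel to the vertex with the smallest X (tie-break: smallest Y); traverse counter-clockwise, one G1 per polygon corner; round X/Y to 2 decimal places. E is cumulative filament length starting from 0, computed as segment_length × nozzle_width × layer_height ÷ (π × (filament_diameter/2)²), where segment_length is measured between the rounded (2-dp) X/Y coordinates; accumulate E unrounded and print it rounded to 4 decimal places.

At z = 0.8 mm: the cube (footprint 12.5×29) is included at this height; the r=5 sphere at (9, 1) slices to a regular 16-gon of circumradius 4.991 (√(r²−h²) with h=0.3 from center); the r=2.5 cylinder at (12, 2) contributes a regular 16-gon of circumradius 2.5; Subtracting the remaining from the first: starting from the 12.5×29 cube, the r=5 sphere at (9, 1) partially overlaps it — only the 43.11 mm² overlap (of its 76.26 mm²) is removed, clipping the outline; the r=2.5 cylinder at (12, 2) misses the remaining region (no effect) — 1 connected region. The outline is a single polygon with 11 vertices. Extrusion per mm of travel: 0.25 × 0.1 / (π × 0.875²) = 0.010394. Accumulating E over each segment gives final E = 0.8609.

G0 X0.00 Y0.00 Z0.80
G1 X4.21 Y0.00 E0.0438
G1 X4.01 Y1.00 E0.0544
G1 X4.39 Y2.91 E0.0746
G1 X5.47 Y4.53 E0.0948
G1 X7.09 Y5.61 E0.1151
G1 X9.00 Y5.99 E0.1353
G1 X10.91 Y5.61 E0.1556
G1 X12.50 Y4.55 E0.1754
G1 X12.50 Y29.00 E0.4295
G1 X0.00 Y29.00 E0.5595
G1 X0.00 Y0.00 E0.8609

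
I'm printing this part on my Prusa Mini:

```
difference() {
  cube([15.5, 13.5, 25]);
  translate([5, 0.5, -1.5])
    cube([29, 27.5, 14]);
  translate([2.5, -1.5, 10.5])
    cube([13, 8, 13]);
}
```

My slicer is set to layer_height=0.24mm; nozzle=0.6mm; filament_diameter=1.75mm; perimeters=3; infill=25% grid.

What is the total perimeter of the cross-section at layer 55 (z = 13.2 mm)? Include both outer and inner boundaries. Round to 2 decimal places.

58.00 mm

At z = 13.2 mm: the cube is present — its section is the full 15.5×13.5 rectangle (perimeter 58.00 mm); the cube at (5, 0.5) is absent (z outside [-1.5, 12.5]); the cube at (2.5, -1.5) is present — its section is the full 13×8 rectangle (perimeter 42.00 mm); After the difference (first − rest): starting from the 15.5×13.5 cube, the 13×8 cube at (2.5, -1.5) partially overlaps it — only the 84.50 mm² overlap (of its 104.00 mm²) is removed, clipping the outline — boundary = 58.00 mm. Overall, the cross-section is a single solid region. Total boundary length (outer) = 58.00 mm.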